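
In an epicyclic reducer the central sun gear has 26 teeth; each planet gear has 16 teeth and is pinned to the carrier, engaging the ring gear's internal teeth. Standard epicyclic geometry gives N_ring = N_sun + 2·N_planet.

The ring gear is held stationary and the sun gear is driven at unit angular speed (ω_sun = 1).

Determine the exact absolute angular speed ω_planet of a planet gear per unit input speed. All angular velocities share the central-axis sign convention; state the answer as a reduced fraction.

N_ring = 26 + 2·16 = 58
26(ω_s−ω_c) = −58(ω_r−ω_c),  ω_r=0, ω_s=1
26(1−ω_c) = −58(0−ω_c)  ⇒  84ω_c = 26  ⇒  ω_c = 13/42
sun–planet: 26·(1−13/42) = −16·(ω_p−ω_c)  ⇒  ω_p−ω_c = −(26/16)·(29/42) = -377/336
ω_p = 13/42 − 377/336 = -13/16

-13/16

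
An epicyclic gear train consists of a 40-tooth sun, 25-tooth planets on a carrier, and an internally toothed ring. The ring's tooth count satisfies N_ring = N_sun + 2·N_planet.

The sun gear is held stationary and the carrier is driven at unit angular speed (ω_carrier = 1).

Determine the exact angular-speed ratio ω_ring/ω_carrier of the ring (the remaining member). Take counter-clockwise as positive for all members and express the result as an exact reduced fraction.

13/9

N_ring = 40 + 2·25 = 90
40(ω_s−ω_c) = −90(ω_r−ω_c),  ω_s=0, ω_c=1
ω_r = 1 − (40/90)(0−1) = 13/9
ω_r/ω_c = 13/9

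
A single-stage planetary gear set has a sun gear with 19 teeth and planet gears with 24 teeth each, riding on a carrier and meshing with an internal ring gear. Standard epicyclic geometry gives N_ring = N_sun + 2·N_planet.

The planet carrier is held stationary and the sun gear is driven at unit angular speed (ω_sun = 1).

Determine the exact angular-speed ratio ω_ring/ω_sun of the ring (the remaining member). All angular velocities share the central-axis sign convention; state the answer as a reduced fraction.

N_ring = 19 + 2·24 = 67
19(ω_s−ω_c) = −67(ω_r−ω_c),  ω_c=0, ω_s=1
ω_r = 0 − (19/67)(1−0) = -19/67
ω_r/ω_s = -19/67

-19/67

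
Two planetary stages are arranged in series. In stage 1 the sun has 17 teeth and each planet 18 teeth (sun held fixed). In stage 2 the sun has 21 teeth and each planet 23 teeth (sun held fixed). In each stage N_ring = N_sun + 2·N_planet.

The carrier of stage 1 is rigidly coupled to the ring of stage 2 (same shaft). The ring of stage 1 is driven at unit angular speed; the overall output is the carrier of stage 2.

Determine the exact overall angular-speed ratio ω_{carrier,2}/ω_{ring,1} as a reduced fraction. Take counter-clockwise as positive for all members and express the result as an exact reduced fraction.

3551/6160

Stage 1: N_ring = 17 + 2·18 = 53
Stage 1: 17(ω_s−ω_c) = −53(ω_r−ω_c),  ω_s=0, ω_r=1
Stage 1: 17(0−ω_c) = −53(1−ω_c)  ⇒  70ω_c = 53  ⇒  ω_c = 53/70
  ⇒ ω_c¹/ω_r¹ = 53/70
Stage 2: N_ring = 21 + 2·23 = 67
Stage 2: 21(ω_s−ω_c) = −67(ω_r−ω_c),  ω_s=0, ω_r=1
Stage 2: 21(0−ω_c) = −67(1−ω_c)  ⇒  88ω_c = 67  ⇒  ω_c = 67/88
  ⇒ ω_c²/ω_r² = 67/88
Coupling ω_r² = ω_c¹ ⇒ overall = 53/70 × 67/88 = 3551/6160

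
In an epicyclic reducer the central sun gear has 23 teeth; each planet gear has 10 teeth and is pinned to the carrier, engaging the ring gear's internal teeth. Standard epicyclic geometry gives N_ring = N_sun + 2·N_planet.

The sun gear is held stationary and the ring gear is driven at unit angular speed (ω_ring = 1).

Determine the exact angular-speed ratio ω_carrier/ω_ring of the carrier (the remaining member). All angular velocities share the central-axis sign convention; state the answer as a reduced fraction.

N_ring = 23 + 2·10 = 43
23(ω_s−ω_c) = −43(ω_r−ω_c),  ω_s=0, ω_r=1
23(0−ω_c) = −43(1−ω_c)  ⇒  66ω_c = 43  ⇒  ω_c = 43/66
ω_c/ω_r = 43/66

43/66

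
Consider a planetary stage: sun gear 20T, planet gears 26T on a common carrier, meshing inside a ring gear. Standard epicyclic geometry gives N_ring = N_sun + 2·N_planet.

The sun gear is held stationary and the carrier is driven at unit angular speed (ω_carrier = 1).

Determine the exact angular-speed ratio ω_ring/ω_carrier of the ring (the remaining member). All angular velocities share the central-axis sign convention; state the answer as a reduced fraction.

23/18

N_ring = 20 + 2·26 = 72
20(ω_s−ω_c) = −72(ω_r−ω_c),  ω_s=0, ω_c=1
ω_r = 1 − (20/72)(0−1) = 23/18
ω_r/ω_c = 23/18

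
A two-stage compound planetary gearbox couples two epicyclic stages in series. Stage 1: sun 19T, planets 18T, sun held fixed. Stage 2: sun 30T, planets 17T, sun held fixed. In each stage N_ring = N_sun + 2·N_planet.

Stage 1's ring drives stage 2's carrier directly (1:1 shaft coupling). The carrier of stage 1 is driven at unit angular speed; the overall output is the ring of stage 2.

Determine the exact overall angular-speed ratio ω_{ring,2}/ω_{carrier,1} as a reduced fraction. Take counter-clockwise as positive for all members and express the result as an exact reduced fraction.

Stage 1: N_ring = 19 + 2·18 = 55
Stage 1: 19(ω_s−ω_c) = −55(ω_r−ω_c),  ω_s=0, ω_c=1
Stage 1: ω_r = 1 − (19/55)(0−1) = 74/55
  ⇒ ω_r¹/ω_c¹ = 74/55
Stage 2: N_ring = 30 + 2·17 = 64
Stage 2: 30(ω_s−ω_c) = −64(ω_r−ω_c),  ω_s=0, ω_c=1
Stage 2: ω_r = 1 − (30/64)(0−1) = 47/32
  ⇒ ω_r²/ω_c² = 47/32
Coupling ω_c² = ω_r¹ ⇒ overall = 74/55 × 47/32 = 1739/880

1739/880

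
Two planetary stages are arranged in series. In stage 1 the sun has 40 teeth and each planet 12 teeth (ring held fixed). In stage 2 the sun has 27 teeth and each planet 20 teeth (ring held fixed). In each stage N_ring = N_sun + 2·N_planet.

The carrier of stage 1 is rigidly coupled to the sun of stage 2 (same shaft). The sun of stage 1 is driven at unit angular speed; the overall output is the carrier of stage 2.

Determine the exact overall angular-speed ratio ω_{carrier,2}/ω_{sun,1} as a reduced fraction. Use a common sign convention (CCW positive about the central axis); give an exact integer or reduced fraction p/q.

135/1222

Stage 1: N_ring = 40 + 2·12 = 64
Stage 1: 40(ω_s−ω_c) = −64(ω_r−ω_c),  ω_r=0, ω_s=1
Stage 1: 40(1−ω_c) = −64(0−ω_c)  ⇒  104ω_c = 40  ⇒  ω_c = 5/13
  ⇒ ω_c¹/ω_s¹ = 5/13
Stage 2: N_ring = 27 + 2·20 = 67
Stage 2: 27(ω_s−ω_c) = −67(ω_r−ω_c),  ω_r=0, ω_s=1
Stage 2: 27(1−ω_c) = −67(0−ω_c)  ⇒  94ω_c = 27  ⇒  ω_c = 27/94
  ⇒ ω_c²/ω_s² = 27/94
Coupling ω_s² = ω_c¹ ⇒ overall = 5/13 × 27/94 = 135/1222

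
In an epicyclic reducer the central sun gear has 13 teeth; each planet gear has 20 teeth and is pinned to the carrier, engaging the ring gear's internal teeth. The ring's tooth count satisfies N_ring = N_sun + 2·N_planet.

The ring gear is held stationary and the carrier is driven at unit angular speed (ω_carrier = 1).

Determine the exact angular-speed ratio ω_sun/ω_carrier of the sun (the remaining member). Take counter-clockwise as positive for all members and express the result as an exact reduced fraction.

66/13

N_ring = 13 + 2·20 = 53
13(ω_s−ω_c) = −53(ω_r−ω_c),  ω_r=0, ω_c=1
ω_s = 1 − (53/13)(0−1) = 66/13
ω_s/ω_c = 66/13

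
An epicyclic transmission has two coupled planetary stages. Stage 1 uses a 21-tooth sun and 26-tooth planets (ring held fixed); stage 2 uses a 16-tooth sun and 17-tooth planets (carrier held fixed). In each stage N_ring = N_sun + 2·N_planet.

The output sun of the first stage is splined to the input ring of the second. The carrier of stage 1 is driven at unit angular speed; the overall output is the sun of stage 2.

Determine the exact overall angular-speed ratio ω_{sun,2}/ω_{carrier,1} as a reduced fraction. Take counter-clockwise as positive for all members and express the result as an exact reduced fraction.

-1175/84

Stage 1: N_ring = 21 + 2·26 = 73
Stage 1: 21(ω_s−ω_c) = −73(ω_r−ω_c),  ω_r=0, ω_c=1
Stage 1: ω_s = 1 − (73/21)(0−1) = 94/21
  ⇒ ω_s¹/ω_c¹ = 94/21
Stage 2: N_ring = 16 + 2·17 = 50
Stage 2: 16(ω_s−ω_c) = −50(ω_r−ω_c),  ω_c=0, ω_r=1
Stage 2: ω_s = 0 − (50/16)(1−0) = -25/8
  ⇒ ω_s²/ω_r² = -25/8
Coupling ω_r² = ω_s¹ ⇒ overall = 94/21 × -25/8 = -1175/84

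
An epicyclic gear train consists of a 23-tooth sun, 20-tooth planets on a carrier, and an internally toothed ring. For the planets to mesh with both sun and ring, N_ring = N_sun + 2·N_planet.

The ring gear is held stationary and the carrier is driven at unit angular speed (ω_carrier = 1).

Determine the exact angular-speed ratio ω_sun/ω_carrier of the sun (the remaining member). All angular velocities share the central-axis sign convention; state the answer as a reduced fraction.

86/23

N_ring = 23 + 2·20 = 63
23(ω_s−ω_c) = −63(ω_r−ω_c),  ω_r=0, ω_c=1
ω_s = 1 − (63/23)(0−1) = 86/23
ω_s/ω_c = 86/23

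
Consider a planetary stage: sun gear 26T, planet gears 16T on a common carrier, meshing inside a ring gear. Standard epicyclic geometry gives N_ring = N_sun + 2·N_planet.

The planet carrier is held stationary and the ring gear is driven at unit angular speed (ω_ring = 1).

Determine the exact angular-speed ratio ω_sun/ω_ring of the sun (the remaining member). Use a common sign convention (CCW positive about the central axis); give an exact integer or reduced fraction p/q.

-29/13

N_ring = 26 + 2·16 = 58
26(ω_s−ω_c) = −58(ω_r−ω_c),  ω_c=0, ω_r=1
ω_s = 0 − (58/26)(1−0) = -29/13
ω_s/ω_r = -29/13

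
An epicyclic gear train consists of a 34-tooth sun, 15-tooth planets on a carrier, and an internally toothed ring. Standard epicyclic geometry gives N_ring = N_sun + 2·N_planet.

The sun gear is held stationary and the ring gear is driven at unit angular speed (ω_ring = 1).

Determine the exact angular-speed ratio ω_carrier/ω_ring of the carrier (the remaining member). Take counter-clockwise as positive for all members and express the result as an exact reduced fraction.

N_ring = 34 + 2·15 = 64
34(ω_s−ω_c) = −64(ω_r−ω_c),  ω_s=0, ω_r=1
34(0−ω_c) = −64(1−ω_c)  ⇒  98ω_c = 64  ⇒  ω_c = 32/49
ω_c/ω_r = 32/49

32/49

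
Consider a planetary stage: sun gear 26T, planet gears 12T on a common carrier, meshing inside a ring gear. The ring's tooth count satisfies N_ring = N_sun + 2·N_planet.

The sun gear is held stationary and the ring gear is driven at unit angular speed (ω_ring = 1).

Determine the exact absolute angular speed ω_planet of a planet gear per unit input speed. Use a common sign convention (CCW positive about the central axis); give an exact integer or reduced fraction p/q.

25/12

N_ring = 26 + 2·12 = 50
26(ω_s−ω_c) = −50(ω_r−ω_c),  ω_s=0, ω_r=1
26(0−ω_c) = −50(1−ω_c)  ⇒  76ω_c = 50  ⇒  ω_c = 25/38
sun–planet: 26·(0−25/38) = −12·(ω_p−ω_c)  ⇒  ω_p−ω_c = −(26/12)·(-25/38) = 325/228
ω_p = 25/38 + 325/228 = 25/12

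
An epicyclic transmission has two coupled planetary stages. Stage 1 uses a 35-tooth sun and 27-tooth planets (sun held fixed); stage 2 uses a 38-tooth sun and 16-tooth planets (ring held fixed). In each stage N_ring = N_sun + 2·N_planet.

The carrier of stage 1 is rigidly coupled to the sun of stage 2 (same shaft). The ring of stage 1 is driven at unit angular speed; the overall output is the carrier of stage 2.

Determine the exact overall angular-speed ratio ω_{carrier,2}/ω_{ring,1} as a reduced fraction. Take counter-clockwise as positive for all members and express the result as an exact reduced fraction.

Stage 1: N_ring = 35 + 2·27 = 89
Stage 1: 35(ω_s−ω_c) = −89(ω_r−ω_c),  ω_s=0, ω_r=1
Stage 1: 35(0−ω_c) = −89(1−ω_c)  ⇒  124ω_c = 89  ⇒  ω_c = 89/124
  ⇒ ω_c¹/ω_r¹ = 89/124
Stage 2: N_ring = 38 + 2·16 = 70
Stage 2: 38(ω_s−ω_c) = −70(ω_r−ω_c),  ω_r=0, ω_s=1
Stage 2: 38(1−ω_c) = −70(0−ω_c)  ⇒  108ω_c = 38  ⇒  ω_c = 19/54
  ⇒ ω_c²/ω_s² = 19/54
Coupling ω_s² = ω_c¹ ⇒ overall = 89/124 × 19/54 = 1691/6696

1691/6696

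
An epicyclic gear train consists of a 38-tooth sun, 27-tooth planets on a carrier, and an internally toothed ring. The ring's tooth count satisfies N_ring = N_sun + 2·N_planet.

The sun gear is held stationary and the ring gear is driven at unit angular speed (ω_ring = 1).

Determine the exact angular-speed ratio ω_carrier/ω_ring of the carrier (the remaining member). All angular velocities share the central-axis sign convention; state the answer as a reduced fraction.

46/65

N_ring = 38 + 2·27 = 92
38(ω_s−ω_c) = −92(ω_r−ω_c),  ω_s=0, ω_r=1
38(0−ω_c) = −92(1−ω_c)  ⇒  130ω_c = 92  ⇒  ω_c = 46/65
ω_c/ω_r = 46/65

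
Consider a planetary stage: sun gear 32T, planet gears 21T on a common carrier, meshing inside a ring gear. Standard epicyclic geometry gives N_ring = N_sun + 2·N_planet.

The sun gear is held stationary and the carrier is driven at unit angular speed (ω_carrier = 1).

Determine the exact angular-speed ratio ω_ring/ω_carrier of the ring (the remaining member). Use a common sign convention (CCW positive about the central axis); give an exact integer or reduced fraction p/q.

53/37

N_ring = 32 + 2·21 = 74
32(ω_s−ω_c) = −74(ω_r−ω_c),  ω_s=0, ω_c=1
ω_r = 1 − (32/74)(0−1) = 53/37
ω_r/ω_c = 53/37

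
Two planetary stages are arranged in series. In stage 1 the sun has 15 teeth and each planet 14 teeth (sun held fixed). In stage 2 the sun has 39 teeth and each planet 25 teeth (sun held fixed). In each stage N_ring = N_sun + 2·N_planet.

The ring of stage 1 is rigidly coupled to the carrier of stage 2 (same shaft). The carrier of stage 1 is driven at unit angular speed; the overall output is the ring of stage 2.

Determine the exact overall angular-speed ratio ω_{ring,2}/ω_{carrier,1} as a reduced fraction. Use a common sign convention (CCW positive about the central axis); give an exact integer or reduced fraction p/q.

7424/3827

Stage 1: N_ring = 15 + 2·14 = 43
Stage 1: 15(ω_s−ω_c) = −43(ω_r−ω_c),  ω_s=0, ω_c=1
Stage 1: ω_r = 1 − (15/43)(0−1) = 58/43
  ⇒ ω_r¹/ω_c¹ = 58/43
Stage 2: N_ring = 39 + 2·25 = 89
Stage 2: 39(ω_s−ω_c) = −89(ω_r−ω_c),  ω_s=0, ω_c=1
Stage 2: ω_r = 1 − (39/89)(0−1) = 128/89
  ⇒ ω_r²/ω_c² = 128/89
Coupling ω_c² = ω_r¹ ⇒ overall = 58/43 × 128/89 = 7424/3827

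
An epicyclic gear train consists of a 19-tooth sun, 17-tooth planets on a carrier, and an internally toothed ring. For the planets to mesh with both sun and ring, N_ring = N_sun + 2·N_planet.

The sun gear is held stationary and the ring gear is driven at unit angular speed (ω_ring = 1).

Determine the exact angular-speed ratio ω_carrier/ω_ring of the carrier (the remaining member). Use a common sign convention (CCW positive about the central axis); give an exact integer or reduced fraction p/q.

53/72

N_ring = 19 + 2·17 = 53
19(ω_s−ω_c) = −53(ω_r−ω_c),  ω_s=0, ω_r=1
19(0−ω_c) = −53(1−ω_c)  ⇒  72ω_c = 53  ⇒  ω_c = 53/72
ω_c/ω_r = 53/72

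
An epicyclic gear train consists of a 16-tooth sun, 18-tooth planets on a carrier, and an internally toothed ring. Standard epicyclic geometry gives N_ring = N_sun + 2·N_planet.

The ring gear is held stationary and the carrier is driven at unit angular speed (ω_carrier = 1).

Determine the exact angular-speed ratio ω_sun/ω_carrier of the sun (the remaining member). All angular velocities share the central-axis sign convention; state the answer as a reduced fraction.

N_ring = 16 + 2·18 = 52
16(ω_s−ω_c) = −52(ω_r−ω_c),  ω_r=0, ω_c=1
ω_s = 1 − (52/16)(0−1) = 17/4
ω_s/ω_c = 17/4

17/4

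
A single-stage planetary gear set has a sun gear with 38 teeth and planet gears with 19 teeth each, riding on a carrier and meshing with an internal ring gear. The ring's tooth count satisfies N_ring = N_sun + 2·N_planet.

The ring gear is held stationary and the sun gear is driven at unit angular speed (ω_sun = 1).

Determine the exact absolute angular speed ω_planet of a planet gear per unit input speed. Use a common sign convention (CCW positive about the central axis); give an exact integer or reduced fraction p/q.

N_ring = 38 + 2·19 = 76
38(ω_s−ω_c) = −76(ω_r−ω_c),  ω_r=0, ω_s=1
38(1−ω_c) = −76(0−ω_c)  ⇒  114ω_c = 38  ⇒  ω_c = 1/3
sun–planet: 38·(1−1/3) = −19·(ω_p−ω_c)  ⇒  ω_p−ω_c = −(38/19)·(2/3) = -4/3
ω_p = 1/3 − 4/3 = -1

-1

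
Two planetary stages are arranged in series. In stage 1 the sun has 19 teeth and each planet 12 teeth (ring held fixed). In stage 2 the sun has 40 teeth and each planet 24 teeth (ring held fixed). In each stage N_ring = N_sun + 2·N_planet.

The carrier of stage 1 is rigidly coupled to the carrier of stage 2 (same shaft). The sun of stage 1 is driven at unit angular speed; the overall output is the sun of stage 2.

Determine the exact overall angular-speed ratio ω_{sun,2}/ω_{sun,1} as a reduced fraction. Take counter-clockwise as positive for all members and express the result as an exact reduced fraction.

152/155

Stage 1: N_ring = 19 + 2·12 = 43
Stage 1: 19(ω_s−ω_c) = −43(ω_r−ω_c),  ω_r=0, ω_s=1
Stage 1: 19(1−ω_c) = −43(0−ω_c)  ⇒  62ω_c = 19  ⇒  ω_c = 19/62
  ⇒ ω_c¹/ω_s¹ = 19/62
Stage 2: N_ring = 40 + 2·24 = 88
Stage 2: 40(ω_s−ω_c) = −88(ω_r−ω_c),  ω_r=0, ω_c=1
Stage 2: ω_s = 1 − (88/40)(0−1) = 16/5
  ⇒ ω_s²/ω_c² = 16/5
Coupling ω_c² = ω_c¹ ⇒ overall = 19/62 × 16/5 = 152/155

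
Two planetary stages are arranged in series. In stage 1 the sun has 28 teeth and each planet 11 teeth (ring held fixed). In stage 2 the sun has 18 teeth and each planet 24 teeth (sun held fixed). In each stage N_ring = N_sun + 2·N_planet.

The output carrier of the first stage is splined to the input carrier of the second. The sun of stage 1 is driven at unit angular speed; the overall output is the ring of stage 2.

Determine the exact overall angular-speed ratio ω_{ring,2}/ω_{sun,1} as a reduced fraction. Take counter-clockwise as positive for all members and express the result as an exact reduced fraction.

196/429

Stage 1: N_ring = 28 + 2·11 = 50
Stage 1: 28(ω_s−ω_c) = −50(ω_r−ω_c),  ω_r=0, ω_s=1
Stage 1: 28(1−ω_c) = −50(0−ω_c)  ⇒  78ω_c = 28  ⇒  ω_c = 14/39
  ⇒ ω_c¹/ω_s¹ = 14/39
Stage 2: N_ring = 18 + 2·24 = 66
Stage 2: 18(ω_s−ω_c) = −66(ω_r−ω_c),  ω_s=0, ω_c=1
Stage 2: ω_r = 1 − (18/66)(0−1) = 14/11
  ⇒ ω_r²/ω_c² = 14/11
Coupling ω_c² = ω_c¹ ⇒ overall = 14/39 × 14/11 = 196/429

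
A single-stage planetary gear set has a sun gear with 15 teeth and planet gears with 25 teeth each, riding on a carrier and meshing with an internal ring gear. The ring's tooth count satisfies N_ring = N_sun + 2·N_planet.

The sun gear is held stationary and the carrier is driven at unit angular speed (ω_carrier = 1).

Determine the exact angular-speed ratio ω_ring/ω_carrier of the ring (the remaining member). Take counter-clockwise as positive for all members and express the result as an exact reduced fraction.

N_ring = 15 + 2·25 = 65
15(ω_s−ω_c) = −65(ω_r−ω_c),  ω_s=0, ω_c=1
ω_r = 1 − (15/65)(0−1) = 16/13
ω_r/ω_c = 16/13

16/13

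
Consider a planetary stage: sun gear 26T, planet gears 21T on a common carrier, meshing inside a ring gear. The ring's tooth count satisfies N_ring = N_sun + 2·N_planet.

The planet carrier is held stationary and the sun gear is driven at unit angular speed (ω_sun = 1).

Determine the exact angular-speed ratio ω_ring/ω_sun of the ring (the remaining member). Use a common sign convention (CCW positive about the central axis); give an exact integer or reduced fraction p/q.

N_ring = 26 + 2·21 = 68
26(ω_s−ω_c) = −68(ω_r−ω_c),  ω_c=0, ω_s=1
ω_r = 0 − (26/68)(1−0) = -13/34
ω_r/ω_s = -13/34

-13/34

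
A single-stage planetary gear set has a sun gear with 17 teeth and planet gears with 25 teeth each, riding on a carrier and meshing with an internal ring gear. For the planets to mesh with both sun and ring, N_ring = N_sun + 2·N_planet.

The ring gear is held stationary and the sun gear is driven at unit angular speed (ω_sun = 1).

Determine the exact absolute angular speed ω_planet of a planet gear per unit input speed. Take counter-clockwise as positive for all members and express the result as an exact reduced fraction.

-17/50

N_ring = 17 + 2·25 = 67
17(ω_s−ω_c) = −67(ω_r−ω_c),  ω_r=0, ω_s=1
17(1−ω_c) = −67(0−ω_c)  ⇒  84ω_c = 17  ⇒  ω_c = 17/84
sun–planet: 17·(1−17/84) = −25·(ω_p−ω_c)  ⇒  ω_p−ω_c = −(17/25)·(67/84) = -1139/2100
ω_p = 17/84 − 1139/2100 = -17/50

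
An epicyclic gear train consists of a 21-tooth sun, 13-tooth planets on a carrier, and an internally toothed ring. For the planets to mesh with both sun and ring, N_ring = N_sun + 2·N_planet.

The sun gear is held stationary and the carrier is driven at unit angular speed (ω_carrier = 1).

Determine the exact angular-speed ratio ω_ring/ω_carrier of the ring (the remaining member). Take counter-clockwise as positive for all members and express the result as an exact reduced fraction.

N_ring = 21 + 2·13 = 47
21(ω_s−ω_c) = −47(ω_r−ω_c),  ω_s=0, ω_c=1
ω_r = 1 − (21/47)(0−1) = 68/47
ω_r/ω_c = 68/47

68/47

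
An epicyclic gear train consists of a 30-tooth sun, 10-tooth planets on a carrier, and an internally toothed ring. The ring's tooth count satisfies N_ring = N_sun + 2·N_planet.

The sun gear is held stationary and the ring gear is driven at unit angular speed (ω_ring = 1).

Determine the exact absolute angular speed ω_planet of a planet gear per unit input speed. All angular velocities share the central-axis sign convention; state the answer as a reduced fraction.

5/2

N_ring = 30 + 2·10 = 50
30(ω_s−ω_c) = −50(ω_r−ω_c),  ω_s=0, ω_r=1
30(0−ω_c) = −50(1−ω_c)  ⇒  80ω_c = 50  ⇒  ω_c = 5/8
sun–planet: 30·(0−5/8) = −10·(ω_p−ω_c)  ⇒  ω_p−ω_c = −(30/10)·(-5/8) = 15/8
ω_p = 5/8 + 15/8 = 5/2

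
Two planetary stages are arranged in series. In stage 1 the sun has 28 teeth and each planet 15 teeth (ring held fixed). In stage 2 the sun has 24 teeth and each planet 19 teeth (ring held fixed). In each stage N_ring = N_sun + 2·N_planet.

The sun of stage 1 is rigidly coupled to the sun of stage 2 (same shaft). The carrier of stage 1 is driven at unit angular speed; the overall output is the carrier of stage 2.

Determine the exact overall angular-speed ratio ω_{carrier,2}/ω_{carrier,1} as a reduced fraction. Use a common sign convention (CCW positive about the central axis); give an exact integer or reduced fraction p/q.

6/7

Stage 1: N_ring = 28 + 2·15 = 58
Stage 1: 28(ω_s−ω_c) = −58(ω_r−ω_c),  ω_r=0, ω_c=1
Stage 1: ω_s = 1 − (58/28)(0−1) = 43/14
  ⇒ ω_s¹/ω_c¹ = 43/14
Stage 2: N_ring = 24 + 2·19 = 62
Stage 2: 24(ω_s−ω_c) = −62(ω_r−ω_c),  ω_r=0, ω_s=1
Stage 2: 24(1−ω_c) = −62(0−ω_c)  ⇒  86ω_c = 24  ⇒  ω_c = 12/43
  ⇒ ω_c²/ω_s² = 12/43
Coupling ω_s² = ω_s¹ ⇒ overall = 43/14 × 12/43 = 6/7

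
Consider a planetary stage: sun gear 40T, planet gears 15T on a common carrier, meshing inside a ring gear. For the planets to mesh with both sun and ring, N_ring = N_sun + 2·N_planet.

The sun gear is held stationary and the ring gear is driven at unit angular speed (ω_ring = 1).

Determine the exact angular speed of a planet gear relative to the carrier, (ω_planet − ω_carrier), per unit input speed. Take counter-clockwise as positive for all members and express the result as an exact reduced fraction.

N_ring = 40 + 2·15 = 70
40(ω_s−ω_c) = −70(ω_r−ω_c),  ω_s=0, ω_r=1
40(0−ω_c) = −70(1−ω_c)  ⇒  110ω_c = 70  ⇒  ω_c = 7/11
sun–planet: 40·(0−7/11) = −15·(ω_p−ω_c)  ⇒  ω_p−ω_c = −(40/15)·(-7/11) = 56/33

56/33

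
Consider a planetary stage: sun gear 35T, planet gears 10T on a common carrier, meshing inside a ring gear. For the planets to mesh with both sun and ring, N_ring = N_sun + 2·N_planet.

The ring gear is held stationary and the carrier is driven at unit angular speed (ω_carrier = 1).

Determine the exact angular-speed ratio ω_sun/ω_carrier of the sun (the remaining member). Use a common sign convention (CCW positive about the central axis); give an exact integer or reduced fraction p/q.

18/7

N_ring = 35 + 2·10 = 55
35(ω_s−ω_c) = −55(ω_r−ω_c),  ω_r=0, ω_c=1
ω_s = 1 − (55/35)(0−1) = 18/7
ω_s/ω_c = 18/7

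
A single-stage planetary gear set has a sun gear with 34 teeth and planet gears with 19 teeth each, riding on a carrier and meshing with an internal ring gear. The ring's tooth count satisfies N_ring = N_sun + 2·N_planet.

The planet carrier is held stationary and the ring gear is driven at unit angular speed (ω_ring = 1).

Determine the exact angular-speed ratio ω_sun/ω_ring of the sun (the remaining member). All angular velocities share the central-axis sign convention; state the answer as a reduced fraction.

N_ring = 34 + 2·19 = 72
34(ω_s−ω_c) = −72(ω_r−ω_c),  ω_c=0, ω_r=1
ω_s = 0 − (72/34)(1−0) = -36/17
ω_s/ω_r = -36/17

-36/17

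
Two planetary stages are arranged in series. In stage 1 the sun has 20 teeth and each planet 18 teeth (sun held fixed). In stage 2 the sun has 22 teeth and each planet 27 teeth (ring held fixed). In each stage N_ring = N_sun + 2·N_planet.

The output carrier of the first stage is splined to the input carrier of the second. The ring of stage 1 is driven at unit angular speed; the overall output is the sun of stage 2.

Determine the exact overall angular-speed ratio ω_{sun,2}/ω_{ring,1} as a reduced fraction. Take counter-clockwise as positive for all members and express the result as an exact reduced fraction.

686/209

Stage 1: N_ring = 20 + 2·18 = 56
Stage 1: 20(ω_s−ω_c) = −56(ω_r−ω_c),  ω_s=0, ω_r=1
Stage 1: 20(0−ω_c) = −56(1−ω_c)  ⇒  76ω_c = 56  ⇒  ω_c = 14/19
  ⇒ ω_c¹/ω_r¹ = 14/19
Stage 2: N_ring = 22 + 2·27 = 76
Stage 2: 22(ω_s−ω_c) = −76(ω_r−ω_c),  ω_r=0, ω_c=1
Stage 2: ω_s = 1 − (76/22)(0−1) = 49/11
  ⇒ ω_s²/ω_c² = 49/11
Coupling ω_c² = ω_c¹ ⇒ overall = 14/19 × 49/11 = 686/209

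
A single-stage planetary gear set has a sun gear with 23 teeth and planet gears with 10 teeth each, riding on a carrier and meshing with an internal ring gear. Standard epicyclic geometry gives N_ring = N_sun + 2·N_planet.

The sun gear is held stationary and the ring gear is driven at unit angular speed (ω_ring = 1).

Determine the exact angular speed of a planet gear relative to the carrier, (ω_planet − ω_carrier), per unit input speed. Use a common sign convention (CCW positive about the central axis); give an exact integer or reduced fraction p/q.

N_ring = 23 + 2·10 = 43
23(ω_s−ω_c) = −43(ω_r−ω_c),  ω_s=0, ω_r=1
23(0−ω_c) = −43(1−ω_c)  ⇒  66ω_c = 43  ⇒  ω_c = 43/66
sun–planet: 23·(0−43/66) = −10·(ω_p−ω_c)  ⇒  ω_p−ω_c = −(23/10)·(-43/66) = 989/660

989/660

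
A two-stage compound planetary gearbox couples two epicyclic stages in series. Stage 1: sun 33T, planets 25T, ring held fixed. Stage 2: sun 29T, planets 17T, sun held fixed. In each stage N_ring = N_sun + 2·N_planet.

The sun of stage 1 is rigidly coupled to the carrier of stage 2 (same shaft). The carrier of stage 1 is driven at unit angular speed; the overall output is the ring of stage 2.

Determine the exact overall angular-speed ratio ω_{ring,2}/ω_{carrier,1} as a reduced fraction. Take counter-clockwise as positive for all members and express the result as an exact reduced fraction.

Stage 1: N_ring = 33 + 2·25 = 83
Stage 1: 33(ω_s−ω_c) = −83(ω_r−ω_c),  ω_r=0, ω_c=1
Stage 1: ω_s = 1 − (83/33)(0−1) = 116/33
  ⇒ ω_s¹/ω_c¹ = 116/33
Stage 2: N_ring = 29 + 2·17 = 63
Stage 2: 29(ω_s−ω_c) = −63(ω_r−ω_c),  ω_s=0, ω_c=1
Stage 2: ω_r = 1 − (29/63)(0−1) = 92/63
  ⇒ ω_r²/ω_c² = 92/63
Coupling ω_c² = ω_s¹ ⇒ overall = 116/33 × 92/63 = 10672/2079

10672/2079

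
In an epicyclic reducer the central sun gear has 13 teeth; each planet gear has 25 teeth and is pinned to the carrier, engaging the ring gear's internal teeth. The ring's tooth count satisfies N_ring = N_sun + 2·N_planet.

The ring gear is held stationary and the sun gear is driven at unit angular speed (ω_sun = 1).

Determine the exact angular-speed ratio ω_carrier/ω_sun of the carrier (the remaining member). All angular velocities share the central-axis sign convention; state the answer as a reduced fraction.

13/76

N_ring = 13 + 2·25 = 63
13(ω_s−ω_c) = −63(ω_r−ω_c),  ω_r=0, ω_s=1
13(1−ω_c) = −63(0−ω_c)  ⇒  76ω_c = 13  ⇒  ω_c = 13/76
ω_c/ω_s = 13/76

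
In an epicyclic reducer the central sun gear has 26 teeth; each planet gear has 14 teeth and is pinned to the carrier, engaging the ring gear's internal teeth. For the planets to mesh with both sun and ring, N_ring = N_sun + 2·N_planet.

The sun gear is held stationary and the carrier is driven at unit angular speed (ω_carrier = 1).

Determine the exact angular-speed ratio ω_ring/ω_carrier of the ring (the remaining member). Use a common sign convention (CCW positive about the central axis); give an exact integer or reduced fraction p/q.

N_ring = 26 + 2·14 = 54
26(ω_s−ω_c) = −54(ω_r−ω_c),  ω_s=0, ω_c=1
ω_r = 1 − (26/54)(0−1) = 40/27
ω_r/ω_c = 40/27

40/27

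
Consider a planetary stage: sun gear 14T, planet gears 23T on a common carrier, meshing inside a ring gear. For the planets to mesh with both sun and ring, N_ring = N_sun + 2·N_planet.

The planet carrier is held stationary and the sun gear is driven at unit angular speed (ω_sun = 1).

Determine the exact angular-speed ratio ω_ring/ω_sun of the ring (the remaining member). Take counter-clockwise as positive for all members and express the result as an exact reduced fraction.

-7/30

N_ring = 14 + 2·23 = 60
14(ω_s−ω_c) = −60(ω_r−ω_c),  ω_c=0, ω_s=1
ω_r = 0 − (14/60)(1−0) = -7/30
ω_r/ω_s = -7/30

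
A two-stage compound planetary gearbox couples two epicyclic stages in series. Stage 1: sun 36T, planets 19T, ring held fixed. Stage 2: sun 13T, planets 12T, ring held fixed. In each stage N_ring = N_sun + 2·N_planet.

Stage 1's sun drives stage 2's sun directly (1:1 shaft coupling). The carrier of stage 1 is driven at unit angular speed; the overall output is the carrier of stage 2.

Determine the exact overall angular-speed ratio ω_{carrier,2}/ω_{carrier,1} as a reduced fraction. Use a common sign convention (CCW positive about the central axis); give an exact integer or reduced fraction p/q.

143/180

Stage 1: N_ring = 36 + 2·19 = 74
Stage 1: 36(ω_s−ω_c) = −74(ω_r−ω_c),  ω_r=0, ω_c=1
Stage 1: ω_s = 1 − (74/36)(0−1) = 55/18
  ⇒ ω_s¹/ω_c¹ = 55/18
Stage 2: N_ring = 13 + 2·12 = 37
Stage 2: 13(ω_s−ω_c) = −37(ω_r−ω_c),  ω_r=0, ω_s=1
Stage 2: 13(1−ω_c) = −37(0−ω_c)  ⇒  50ω_c = 13  ⇒  ω_c = 13/50
  ⇒ ω_c²/ω_s² = 13/50
Coupling ω_s² = ω_s¹ ⇒ overall = 55/18 × 13/50 = 143/180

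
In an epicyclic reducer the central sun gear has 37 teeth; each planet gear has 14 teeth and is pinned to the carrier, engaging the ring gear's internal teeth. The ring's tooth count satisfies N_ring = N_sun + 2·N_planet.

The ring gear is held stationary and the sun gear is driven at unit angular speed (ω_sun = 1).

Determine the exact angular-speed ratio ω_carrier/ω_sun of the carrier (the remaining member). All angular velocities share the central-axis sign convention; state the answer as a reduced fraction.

N_ring = 37 + 2·14 = 65
37(ω_s−ω_c) = −65(ω_r−ω_c),  ω_r=0, ω_s=1
37(1−ω_c) = −65(0−ω_c)  ⇒  102ω_c = 37  ⇒  ω_c = 37/102
ω_c/ω_s = 37/102

37/102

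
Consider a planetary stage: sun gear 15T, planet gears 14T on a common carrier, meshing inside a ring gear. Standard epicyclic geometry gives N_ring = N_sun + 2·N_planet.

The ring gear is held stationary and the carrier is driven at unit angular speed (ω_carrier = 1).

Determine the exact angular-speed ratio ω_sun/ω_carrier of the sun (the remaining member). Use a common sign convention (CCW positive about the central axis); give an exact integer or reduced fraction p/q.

N_ring = 15 + 2·14 = 43
15(ω_s−ω_c) = −43(ω_r−ω_c),  ω_r=0, ω_c=1
ω_s = 1 − (43/15)(0−1) = 58/15
ω_s/ω_c = 58/15

58/15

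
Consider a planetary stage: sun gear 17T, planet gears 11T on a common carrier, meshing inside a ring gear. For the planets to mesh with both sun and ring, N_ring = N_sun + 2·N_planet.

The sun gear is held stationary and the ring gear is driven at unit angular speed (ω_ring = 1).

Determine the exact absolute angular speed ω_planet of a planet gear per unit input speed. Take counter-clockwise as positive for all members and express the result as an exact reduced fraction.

39/22

N_ring = 17 + 2·11 = 39
17(ω_s−ω_c) = −39(ω_r−ω_c),  ω_s=0, ω_r=1
17(0−ω_c) = −39(1−ω_c)  ⇒  56ω_c = 39  ⇒  ω_c = 39/56
sun–planet: 17·(0−39/56) = −11·(ω_p−ω_c)  ⇒  ω_p−ω_c = −(17/11)·(-39/56) = 663/616
ω_p = 39/56 + 663/616 = 39/22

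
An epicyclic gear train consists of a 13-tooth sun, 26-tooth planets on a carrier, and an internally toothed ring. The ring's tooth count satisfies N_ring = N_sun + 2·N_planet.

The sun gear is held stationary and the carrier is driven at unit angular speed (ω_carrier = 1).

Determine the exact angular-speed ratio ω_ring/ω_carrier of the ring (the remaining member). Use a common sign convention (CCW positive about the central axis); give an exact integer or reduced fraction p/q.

6/5

N_ring = 13 + 2·26 = 65
13(ω_s−ω_c) = −65(ω_r−ω_c),  ω_s=0, ω_c=1
ω_r = 1 − (13/65)(0−1) = 6/5
ω_r/ω_c = 6/5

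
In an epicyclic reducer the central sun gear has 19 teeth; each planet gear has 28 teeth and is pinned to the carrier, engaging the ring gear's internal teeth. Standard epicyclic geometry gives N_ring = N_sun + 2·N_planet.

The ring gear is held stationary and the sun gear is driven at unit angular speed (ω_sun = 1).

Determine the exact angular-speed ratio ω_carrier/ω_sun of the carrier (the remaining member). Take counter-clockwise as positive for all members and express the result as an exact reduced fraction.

N_ring = 19 + 2·28 = 75
19(ω_s−ω_c) = −75(ω_r−ω_c),  ω_r=0, ω_s=1
19(1−ω_c) = −75(0−ω_c)  ⇒  94ω_c = 19  ⇒  ω_c = 19/94
ω_c/ω_s = 19/94

19/94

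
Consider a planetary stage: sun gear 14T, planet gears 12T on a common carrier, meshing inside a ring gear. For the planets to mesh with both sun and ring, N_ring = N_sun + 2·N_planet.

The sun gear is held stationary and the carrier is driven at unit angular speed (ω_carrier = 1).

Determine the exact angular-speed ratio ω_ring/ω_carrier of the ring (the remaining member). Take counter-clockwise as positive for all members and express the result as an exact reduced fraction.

N_ring = 14 + 2·12 = 38
14(ω_s−ω_c) = −38(ω_r−ω_c),  ω_s=0, ω_c=1
ω_r = 1 − (14/38)(0−1) = 26/19
ω_r/ω_c = 26/19

26/19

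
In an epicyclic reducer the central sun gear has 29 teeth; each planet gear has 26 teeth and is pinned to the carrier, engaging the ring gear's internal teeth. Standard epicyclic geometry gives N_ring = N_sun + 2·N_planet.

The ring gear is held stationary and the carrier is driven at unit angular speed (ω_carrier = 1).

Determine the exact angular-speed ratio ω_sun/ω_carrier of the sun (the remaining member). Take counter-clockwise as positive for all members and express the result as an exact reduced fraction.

110/29

N_ring = 29 + 2·26 = 81
29(ω_s−ω_c) = −81(ω_r−ω_c),  ω_r=0, ω_c=1
ω_s = 1 − (81/29)(0−1) = 110/29
ω_s/ω_c = 110/29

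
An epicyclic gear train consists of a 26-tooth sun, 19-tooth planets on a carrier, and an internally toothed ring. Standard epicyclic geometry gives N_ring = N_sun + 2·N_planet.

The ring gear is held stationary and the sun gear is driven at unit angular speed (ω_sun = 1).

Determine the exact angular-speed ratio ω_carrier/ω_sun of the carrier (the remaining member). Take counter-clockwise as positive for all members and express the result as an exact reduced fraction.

13/45

N_ring = 26 + 2·19 = 64
26(ω_s−ω_c) = −64(ω_r−ω_c),  ω_r=0, ω_s=1
26(1−ω_c) = −64(0−ω_c)  ⇒  90ω_c = 26  ⇒  ω_c = 13/45
ω_c/ω_s = 13/45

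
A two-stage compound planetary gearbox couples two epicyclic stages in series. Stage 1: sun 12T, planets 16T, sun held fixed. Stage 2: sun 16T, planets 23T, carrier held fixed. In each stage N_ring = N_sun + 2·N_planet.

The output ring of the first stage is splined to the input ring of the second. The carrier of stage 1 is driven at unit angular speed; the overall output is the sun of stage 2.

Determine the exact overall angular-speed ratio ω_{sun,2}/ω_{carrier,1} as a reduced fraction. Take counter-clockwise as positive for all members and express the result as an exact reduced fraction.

-217/44

Stage 1: N_ring = 12 + 2·16 = 44
Stage 1: 12(ω_s−ω_c) = −44(ω_r−ω_c),  ω_s=0, ω_c=1
Stage 1: ω_r = 1 − (12/44)(0−1) = 14/11
  ⇒ ω_r¹/ω_c¹ = 14/11
Stage 2: N_ring = 16 + 2·23 = 62
Stage 2: 16(ω_s−ω_c) = −62(ω_r−ω_c),  ω_c=0, ω_r=1
Stage 2: ω_s = 0 − (62/16)(1−0) = -31/8
  ⇒ ω_s²/ω_r² = -31/8
Coupling ω_r² = ω_r¹ ⇒ overall = 14/11 × -31/8 = -217/44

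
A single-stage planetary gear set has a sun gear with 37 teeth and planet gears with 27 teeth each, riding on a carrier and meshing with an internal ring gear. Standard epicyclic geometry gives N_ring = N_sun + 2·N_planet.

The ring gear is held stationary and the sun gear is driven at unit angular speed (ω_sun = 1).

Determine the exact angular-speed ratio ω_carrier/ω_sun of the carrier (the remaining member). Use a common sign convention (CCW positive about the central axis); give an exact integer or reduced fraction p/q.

37/128

N_ring = 37 + 2·27 = 91
37(ω_s−ω_c) = −91(ω_r−ω_c),  ω_r=0, ω_s=1
37(1−ω_c) = −91(0−ω_c)  ⇒  128ω_c = 37  ⇒  ω_c = 37/128
ω_c/ω_s = 37/128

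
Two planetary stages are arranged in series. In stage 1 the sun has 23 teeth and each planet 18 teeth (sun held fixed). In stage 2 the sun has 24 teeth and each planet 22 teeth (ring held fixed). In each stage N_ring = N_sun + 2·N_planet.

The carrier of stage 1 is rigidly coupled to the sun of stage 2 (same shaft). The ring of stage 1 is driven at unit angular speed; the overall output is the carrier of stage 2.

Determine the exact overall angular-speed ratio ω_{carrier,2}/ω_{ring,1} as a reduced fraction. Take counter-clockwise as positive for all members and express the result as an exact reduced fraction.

177/943

Stage 1: N_ring = 23 + 2·18 = 59
Stage 1: 23(ω_s−ω_c) = −59(ω_r−ω_c),  ω_s=0, ω_r=1
Stage 1: 23(0−ω_c) = −59(1−ω_c)  ⇒  82ω_c = 59  ⇒  ω_c = 59/82
  ⇒ ω_c¹/ω_r¹ = 59/82
Stage 2: N_ring = 24 + 2·22 = 68
Stage 2: 24(ω_s−ω_c) = −68(ω_r−ω_c),  ω_r=0, ω_s=1
Stage 2: 24(1−ω_c) = −68(0−ω_c)  ⇒  92ω_c = 24  ⇒  ω_c = 6/23
  ⇒ ω_c²/ω_s² = 6/23
Coupling ω_s² = ω_c¹ ⇒ overall = 59/82 × 6/23 = 177/943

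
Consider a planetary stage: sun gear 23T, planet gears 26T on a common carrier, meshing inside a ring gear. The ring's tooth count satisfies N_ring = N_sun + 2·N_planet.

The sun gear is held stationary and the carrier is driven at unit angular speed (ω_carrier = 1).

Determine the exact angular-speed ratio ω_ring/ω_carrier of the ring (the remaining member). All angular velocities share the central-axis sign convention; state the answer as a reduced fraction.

N_ring = 23 + 2·26 = 75
23(ω_s−ω_c) = −75(ω_r−ω_c),  ω_s=0, ω_c=1
ω_r = 1 − (23/75)(0−1) = 98/75
ω_r/ω_c = 98/75

98/75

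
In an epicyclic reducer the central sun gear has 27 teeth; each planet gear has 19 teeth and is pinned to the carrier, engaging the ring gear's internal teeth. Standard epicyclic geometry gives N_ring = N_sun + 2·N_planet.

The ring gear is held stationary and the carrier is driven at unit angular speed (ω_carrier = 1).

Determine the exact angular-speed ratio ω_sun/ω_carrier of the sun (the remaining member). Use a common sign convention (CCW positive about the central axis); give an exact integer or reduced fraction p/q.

N_ring = 27 + 2·19 = 65
27(ω_s−ω_c) = −65(ω_r−ω_c),  ω_r=0, ω_c=1
ω_s = 1 − (65/27)(0−1) = 92/27
ω_s/ω_c = 92/27

92/27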